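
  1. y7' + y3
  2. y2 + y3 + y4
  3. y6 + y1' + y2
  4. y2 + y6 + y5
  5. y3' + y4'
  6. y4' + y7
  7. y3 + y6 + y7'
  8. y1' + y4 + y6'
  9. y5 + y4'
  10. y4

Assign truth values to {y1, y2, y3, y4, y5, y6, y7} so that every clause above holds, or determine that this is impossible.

(y4) alone gives y4 = 1.
(y3') alone gives y3 = 0.
(y7') alone gives y7 = 0.
Now (y7) is unsatisfied and unit — conflict.

UNSATISFIABLE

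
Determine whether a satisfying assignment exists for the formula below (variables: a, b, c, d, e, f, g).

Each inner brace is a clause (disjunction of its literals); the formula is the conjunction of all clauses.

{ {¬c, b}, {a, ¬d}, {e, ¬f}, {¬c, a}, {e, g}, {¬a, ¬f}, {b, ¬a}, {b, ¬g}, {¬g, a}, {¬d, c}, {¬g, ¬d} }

Yes, satisfiable

Try c = False.
Unit clause (¬d) forces d = False.
Try e = False.
Unit clause (¬f) forces f = False.
Unit clause (g) forces g = True.
Unit clause (b) forces b = True.
Unit clause (a) forces a = True.
All clauses are satisfied.
A satisfying assignment: a=True; b=True; c=False; d=False; e=False; f=False; g=True.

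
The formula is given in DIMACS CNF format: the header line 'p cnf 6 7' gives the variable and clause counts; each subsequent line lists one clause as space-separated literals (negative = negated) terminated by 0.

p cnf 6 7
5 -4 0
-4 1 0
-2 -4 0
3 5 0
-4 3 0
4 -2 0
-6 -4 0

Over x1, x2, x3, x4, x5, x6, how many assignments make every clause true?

13

There are 2^6 = 64 truth assignments over (x1, x2, x3, x4, x5, x6).
Split on x1. With x1 = True, the clauses containing x1 are satisfied and ¬x1 drops from the rest; 7 of the 2^5 = 32 assignments to the other variables satisfy what remains.
With x1 = False, by the same count on the reduced clause set, 6 assignments work.
Total: 7 + 6 = 13.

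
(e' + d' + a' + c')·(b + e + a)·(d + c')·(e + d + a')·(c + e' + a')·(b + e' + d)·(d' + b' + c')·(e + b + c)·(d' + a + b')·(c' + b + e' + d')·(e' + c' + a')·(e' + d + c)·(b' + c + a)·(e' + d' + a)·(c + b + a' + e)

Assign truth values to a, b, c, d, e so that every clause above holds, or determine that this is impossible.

Try d = 1.
Try b = 0.
Try e = 0.
(a) alone gives a = 1.
(c) alone gives c = 1.
Every clause now holds.

a: 1, b: 0, c: 1, d: 1, e: 0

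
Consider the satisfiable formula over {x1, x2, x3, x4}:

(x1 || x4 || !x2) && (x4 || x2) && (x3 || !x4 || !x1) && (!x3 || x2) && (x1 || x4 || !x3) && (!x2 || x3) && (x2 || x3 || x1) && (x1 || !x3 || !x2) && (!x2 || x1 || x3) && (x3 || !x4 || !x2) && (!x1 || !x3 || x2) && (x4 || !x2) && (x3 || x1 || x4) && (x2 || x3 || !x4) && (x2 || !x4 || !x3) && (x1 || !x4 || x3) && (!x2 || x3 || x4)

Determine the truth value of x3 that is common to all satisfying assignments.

Suppose x3 = false.
Unit clause (!x2) forces x2 = false.
Unit clause (x4) forces x4 = true.
Now (!x4) is unsatisfied and unit — conflict.
So every satisfying assignment has x3 = True.

True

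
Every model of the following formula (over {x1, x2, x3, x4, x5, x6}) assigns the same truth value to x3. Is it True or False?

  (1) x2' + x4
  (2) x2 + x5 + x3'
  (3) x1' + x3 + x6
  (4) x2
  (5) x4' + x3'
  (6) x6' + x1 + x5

False

Suppose x3 = 1.
(x2) alone gives x2 = 1.
(x4) alone gives x4 = 1.
That conflicts with the unit clause (x4').
So every satisfying assignment has x3 = False.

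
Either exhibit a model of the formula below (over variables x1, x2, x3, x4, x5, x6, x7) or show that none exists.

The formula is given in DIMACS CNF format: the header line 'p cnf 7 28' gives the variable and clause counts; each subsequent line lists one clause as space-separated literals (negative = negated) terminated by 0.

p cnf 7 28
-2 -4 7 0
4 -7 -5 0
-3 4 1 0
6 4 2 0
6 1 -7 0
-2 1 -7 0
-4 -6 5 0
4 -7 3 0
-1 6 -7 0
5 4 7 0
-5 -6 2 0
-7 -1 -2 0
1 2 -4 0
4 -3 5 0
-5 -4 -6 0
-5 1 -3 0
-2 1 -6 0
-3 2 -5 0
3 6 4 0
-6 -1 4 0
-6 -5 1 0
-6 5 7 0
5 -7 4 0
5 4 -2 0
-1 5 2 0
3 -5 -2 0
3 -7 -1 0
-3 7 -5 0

x1 ↦ True,  x2 ↦ False,  x3 ↦ False,  x4 ↦ True,  x5 ↦ True,  x6 ↦ False,  x7 ↦ False

Suppose x2 = False.
Suppose x6 = False.
Unit clause (x4) forces x4 = True.
Unit clause (x1) forces x1 = True.
Unit clause (¬x7) forces x7 = False.
Unit clause (x5) forces x5 = True.
Unit clause (¬x3) forces x3 = False.
This assignment satisfies each clause.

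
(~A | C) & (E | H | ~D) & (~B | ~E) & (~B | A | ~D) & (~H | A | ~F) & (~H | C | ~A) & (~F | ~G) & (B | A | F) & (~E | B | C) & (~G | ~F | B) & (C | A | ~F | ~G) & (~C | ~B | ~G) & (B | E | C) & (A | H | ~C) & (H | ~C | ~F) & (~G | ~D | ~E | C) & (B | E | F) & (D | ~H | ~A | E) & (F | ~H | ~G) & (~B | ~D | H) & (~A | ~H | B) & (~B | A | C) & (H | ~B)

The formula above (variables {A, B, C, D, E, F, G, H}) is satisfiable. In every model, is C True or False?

Suppose C = 0.
The clause (~A) is unit, so A = 0.
The clause (~B) is unit, so B = 0.
The clause (F) is unit, so F = 1.
The clause (~H) is unit, so H = 0.
The clause (~G) is unit, so G = 0.
The clause (~E) is unit, so E = 0.
Now (E) is unsatisfied and unit — conflict.
So every satisfying assignment has C = True.

True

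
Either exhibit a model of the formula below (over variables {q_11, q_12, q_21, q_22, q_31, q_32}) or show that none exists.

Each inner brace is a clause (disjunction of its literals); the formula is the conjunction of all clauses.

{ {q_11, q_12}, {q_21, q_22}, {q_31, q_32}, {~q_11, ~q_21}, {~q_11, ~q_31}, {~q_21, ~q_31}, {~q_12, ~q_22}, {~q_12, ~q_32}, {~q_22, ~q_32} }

UNSATISFIABLE

Branch on q_11: set q_11 = 1.
Unit clause (~q_21) forces q_21 = 0.
Unit clause (q_22) forces q_22 = 1.
Unit clause (~q_31) forces q_31 = 0.
Unit clause (q_32) forces q_32 = 1.
But (~q_32) is also a unit clause — contradiction.
Undo q_11 and try q_11 = 0.
Unit clause (q_12) forces q_12 = 1.
Unit clause (~q_22) forces q_22 = 0.
Unit clause (q_21) forces q_21 = 1.
Unit clause (~q_31) forces q_31 = 0.
Unit clause (q_32) forces q_32 = 1.
But (~q_32) is also a unit clause — contradiction.
Both values of q_11 lead to a conflict.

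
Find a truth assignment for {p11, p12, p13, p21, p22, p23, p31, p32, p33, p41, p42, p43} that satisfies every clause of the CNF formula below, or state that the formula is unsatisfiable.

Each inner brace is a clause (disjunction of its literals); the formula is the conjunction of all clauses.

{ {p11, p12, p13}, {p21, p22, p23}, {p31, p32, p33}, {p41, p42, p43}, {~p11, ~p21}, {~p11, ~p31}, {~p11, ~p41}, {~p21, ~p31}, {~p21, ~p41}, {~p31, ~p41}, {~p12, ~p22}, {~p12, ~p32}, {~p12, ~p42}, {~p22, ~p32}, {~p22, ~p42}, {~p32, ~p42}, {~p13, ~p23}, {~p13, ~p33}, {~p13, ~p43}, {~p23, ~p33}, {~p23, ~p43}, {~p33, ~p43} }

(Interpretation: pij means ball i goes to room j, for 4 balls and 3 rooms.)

Suppose p11 = 0.
Suppose p12 = 1.
Unit clause (~p22) forces p22 = 0.
Unit clause (~p32) forces p32 = 0.
Unit clause (~p42) forces p42 = 0.
Suppose p21 = 1.
Unit clause (~p31) forces p31 = 0.
Unit clause (p33) forces p33 = 1.
Unit clause (~p41) forces p41 = 0.
Unit clause (p43) forces p43 = 1.
But (~p43) is also a unit clause — contradiction.
Undo p21 and try p21 = 0.
Unit clause (p23) forces p23 = 1.
Unit clause (~p13) forces p13 = 0.
Unit clause (~p33) forces p33 = 0.
Unit clause (p31) forces p31 = 1.
Unit clause (~p41) forces p41 = 0.
Unit clause (p43) forces p43 = 1.
But (~p43) is also a unit clause — contradiction.
Neither p21 = 1 nor p21 = 0 works.
Undo p12 and try p12 = 0.
Unit clause (p13) forces p13 = 1.
Unit clause (~p23) forces p23 = 0.
Unit clause (~p33) forces p33 = 0.
Unit clause (~p43) forces p43 = 0.
Suppose p21 = 1.
Unit clause (~p31) forces p31 = 0.
Unit clause (p32) forces p32 = 1.
Unit clause (~p41) forces p41 = 0.
Unit clause (p42) forces p42 = 1.
But (~p42) is also a unit clause — contradiction.
Undo p21 and try p21 = 0.
Unit clause (p22) forces p22 = 1.
Unit clause (~p32) forces p32 = 0.
Unit clause (p31) forces p31 = 1.
Unit clause (~p41) forces p41 = 0.
Unit clause (p42) forces p42 = 1.
But (~p42) is also a unit clause — contradiction.
Neither p21 = 1 nor p21 = 0 works.
Neither p12 = 1 nor p12 = 0 works.
Undo p11 and try p11 = 1.
Unit clause (~p21) forces p21 = 0.
Unit clause (~p31) forces p31 = 0.
Unit clause (~p41) forces p41 = 0.
Suppose p22 = 1.
Unit clause (~p12) forces p12 = 0.
Unit clause (~p32) forces p32 = 0.
Unit clause (p33) forces p33 = 1.
Unit clause (~p42) forces p42 = 0.
Unit clause (p43) forces p43 = 1.
But (~p43) is also a unit clause — contradiction.
Undo p22 and try p22 = 0.
Unit clause (p23) forces p23 = 1.
Unit clause (~p13) forces p13 = 0.
Unit clause (~p33) forces p33 = 0.
Unit clause (p32) forces p32 = 1.
Unit clause (~p12) forces p12 = 0.
Unit clause (~p42) forces p42 = 0.
Unit clause (p43) forces p43 = 1.
But (~p43) is also a unit clause — contradiction.
Neither p22 = 1 nor p22 = 0 works.
Neither p11 = 1 nor p11 = 0 works.

UNSATISFIABLE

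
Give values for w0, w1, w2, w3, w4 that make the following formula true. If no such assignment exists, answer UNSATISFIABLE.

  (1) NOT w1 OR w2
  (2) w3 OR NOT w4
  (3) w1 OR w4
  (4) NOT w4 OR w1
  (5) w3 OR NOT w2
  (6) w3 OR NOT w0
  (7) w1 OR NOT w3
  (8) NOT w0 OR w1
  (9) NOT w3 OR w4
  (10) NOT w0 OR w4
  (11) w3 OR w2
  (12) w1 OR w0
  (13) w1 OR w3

w0=false,  w1=true,  w2=true,  w3=true,  w4=true

Branch on w1: set w1 = true.
From the singleton clause (w2), w2 = true.
From the singleton clause (w3), w3 = true.
From the singleton clause (w4), w4 = true.
All clauses hold; w0 can take either value.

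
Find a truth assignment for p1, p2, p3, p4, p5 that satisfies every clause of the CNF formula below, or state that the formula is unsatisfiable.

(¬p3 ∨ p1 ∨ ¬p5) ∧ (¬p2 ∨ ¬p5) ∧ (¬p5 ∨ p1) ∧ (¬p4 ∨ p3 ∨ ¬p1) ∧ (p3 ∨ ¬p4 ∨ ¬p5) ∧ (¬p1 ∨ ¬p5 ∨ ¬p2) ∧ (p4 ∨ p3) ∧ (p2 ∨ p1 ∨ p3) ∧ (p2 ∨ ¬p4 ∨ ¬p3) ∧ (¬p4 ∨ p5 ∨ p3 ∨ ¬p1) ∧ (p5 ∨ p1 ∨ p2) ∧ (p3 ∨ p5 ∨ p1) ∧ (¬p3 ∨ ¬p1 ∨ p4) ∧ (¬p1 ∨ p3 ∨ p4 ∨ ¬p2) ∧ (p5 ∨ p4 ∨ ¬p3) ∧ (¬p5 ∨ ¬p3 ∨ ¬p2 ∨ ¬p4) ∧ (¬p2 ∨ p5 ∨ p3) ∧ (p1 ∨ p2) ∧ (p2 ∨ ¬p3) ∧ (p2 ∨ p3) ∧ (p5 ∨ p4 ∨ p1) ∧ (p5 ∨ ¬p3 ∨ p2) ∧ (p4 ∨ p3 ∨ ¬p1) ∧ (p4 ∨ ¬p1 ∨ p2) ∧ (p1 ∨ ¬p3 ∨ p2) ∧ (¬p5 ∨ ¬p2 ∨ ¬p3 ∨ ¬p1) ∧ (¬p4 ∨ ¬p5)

p1 ↦ True,  p2 ↦ True,  p3 ↦ True,  p4 ↦ True,  p5 ↦ False

Branch on p2: set p2 = True.
(¬p5) alone gives p5 = False.
(p3) alone gives p3 = True.
(p4) alone gives p4 = True.
Every clause is now satisfied; p1 is unconstrained.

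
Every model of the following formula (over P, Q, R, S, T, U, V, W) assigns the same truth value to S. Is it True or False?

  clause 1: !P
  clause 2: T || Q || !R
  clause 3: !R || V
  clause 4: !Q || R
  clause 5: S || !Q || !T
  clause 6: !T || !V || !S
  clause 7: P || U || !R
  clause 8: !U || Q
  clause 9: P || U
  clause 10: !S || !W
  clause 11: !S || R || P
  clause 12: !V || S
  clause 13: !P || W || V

True

Suppose S = false.
(!P) alone gives P = false.
(U) alone gives U = true.
(Q) alone gives Q = true.
(R) alone gives R = true.
(V) alone gives V = true.
But (!V) is also a unit clause — contradiction.
So every satisfying assignment has S = True.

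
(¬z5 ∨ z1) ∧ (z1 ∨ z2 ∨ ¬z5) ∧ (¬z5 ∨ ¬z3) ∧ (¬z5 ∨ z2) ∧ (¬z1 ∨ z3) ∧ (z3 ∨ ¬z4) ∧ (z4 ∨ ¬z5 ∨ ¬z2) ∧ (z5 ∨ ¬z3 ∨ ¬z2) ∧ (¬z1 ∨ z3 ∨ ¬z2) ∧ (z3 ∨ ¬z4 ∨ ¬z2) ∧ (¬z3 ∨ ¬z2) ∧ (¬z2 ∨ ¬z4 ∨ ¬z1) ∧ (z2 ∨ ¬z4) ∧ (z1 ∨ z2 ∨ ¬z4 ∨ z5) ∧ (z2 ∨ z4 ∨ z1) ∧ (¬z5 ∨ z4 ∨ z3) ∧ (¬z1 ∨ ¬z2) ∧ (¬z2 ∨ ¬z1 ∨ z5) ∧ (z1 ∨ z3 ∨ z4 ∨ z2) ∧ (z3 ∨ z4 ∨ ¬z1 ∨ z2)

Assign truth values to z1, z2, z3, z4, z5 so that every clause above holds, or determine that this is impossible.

Branch on z5: set z5 = False.
Branch on z1: set z1 = True.
(z3) alone gives z3 = True.
(¬z2) alone gives z2 = False.
(¬z4) alone gives z4 = False.
Every clause now holds.

z1 ↦ True,  z2 ↦ False,  z3 ↦ True,  z4 ↦ False,  z5 ↦ False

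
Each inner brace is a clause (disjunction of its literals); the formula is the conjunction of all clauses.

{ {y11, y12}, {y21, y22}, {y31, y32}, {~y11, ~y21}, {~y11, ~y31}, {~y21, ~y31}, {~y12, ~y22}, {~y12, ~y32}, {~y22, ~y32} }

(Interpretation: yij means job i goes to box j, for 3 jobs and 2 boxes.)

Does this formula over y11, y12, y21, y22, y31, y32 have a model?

No

Branch on y11: set y11 = 1.
Unit clause (~y21) forces y21 = 0.
Unit clause (y22) forces y22 = 1.
Unit clause (~y31) forces y31 = 0.
Unit clause (y32) forces y32 = 1.
Now (~y32) is unsatisfied and unit — conflict.
That branch fails; take y11 = 0 instead.
Unit clause (y12) forces y12 = 1.
Unit clause (~y22) forces y22 = 0.
Unit clause (y21) forces y21 = 1.
Unit clause (~y31) forces y31 = 0.
Unit clause (y32) forces y32 = 1.
Now (~y32) is unsatisfied and unit — conflict.
Both values of y11 lead to a conflict.
No assignment satisfies every clause.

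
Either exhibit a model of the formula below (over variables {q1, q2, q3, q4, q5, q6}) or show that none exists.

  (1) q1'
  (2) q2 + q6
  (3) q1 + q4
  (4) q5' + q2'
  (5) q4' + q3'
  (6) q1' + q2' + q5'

The clause (q1') is unit, so q1 = 0.
The clause (q4) is unit, so q4 = 1.
The clause (q3') is unit, so q3 = 0.
Suppose q2 = 1.
The clause (q5') is unit, so q5 = 0.
No clause remains; q6 is free.

q1 ↦ 0, q2 ↦ 1, q3 ↦ 0, q4 ↦ 1, q5 ↦ 0, q6 ↦ 1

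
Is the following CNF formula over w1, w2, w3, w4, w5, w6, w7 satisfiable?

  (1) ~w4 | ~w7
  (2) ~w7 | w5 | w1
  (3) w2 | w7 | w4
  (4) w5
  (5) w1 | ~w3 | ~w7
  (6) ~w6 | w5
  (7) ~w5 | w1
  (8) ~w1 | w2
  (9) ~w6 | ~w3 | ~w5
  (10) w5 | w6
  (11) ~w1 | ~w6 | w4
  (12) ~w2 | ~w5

The clause (w5) is unit, so w5 = 1.
The clause (w1) is unit, so w1 = 1.
The clause (w2) is unit, so w2 = 1.
That conflicts with the unit clause (~w2).
No assignment satisfies every clause.

Unsatisfiable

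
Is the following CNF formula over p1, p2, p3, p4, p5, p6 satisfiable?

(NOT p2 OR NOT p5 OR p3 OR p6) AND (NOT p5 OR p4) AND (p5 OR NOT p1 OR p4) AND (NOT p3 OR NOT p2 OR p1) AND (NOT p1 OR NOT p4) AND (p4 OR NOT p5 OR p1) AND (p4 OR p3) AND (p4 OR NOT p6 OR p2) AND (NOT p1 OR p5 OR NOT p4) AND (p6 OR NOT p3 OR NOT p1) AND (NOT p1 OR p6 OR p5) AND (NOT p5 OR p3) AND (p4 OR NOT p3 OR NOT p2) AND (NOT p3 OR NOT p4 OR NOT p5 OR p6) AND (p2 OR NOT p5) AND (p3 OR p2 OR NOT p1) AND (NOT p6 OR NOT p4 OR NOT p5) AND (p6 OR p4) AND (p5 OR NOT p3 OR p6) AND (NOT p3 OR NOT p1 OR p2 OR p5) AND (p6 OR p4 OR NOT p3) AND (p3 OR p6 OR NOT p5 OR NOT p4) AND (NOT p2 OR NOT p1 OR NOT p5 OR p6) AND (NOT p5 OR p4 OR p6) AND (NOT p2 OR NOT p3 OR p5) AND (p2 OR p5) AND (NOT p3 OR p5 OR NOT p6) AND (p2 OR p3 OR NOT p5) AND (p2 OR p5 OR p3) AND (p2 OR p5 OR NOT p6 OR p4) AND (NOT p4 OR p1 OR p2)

Satisfiable

Try p5 = false.
From the singleton clause (p2), p2 = true.
From the singleton clause (NOT p3), p3 = false.
From the singleton clause (p4), p4 = true.
From the singleton clause (NOT p1), p1 = false.
All clauses hold; p6 can take either value.
A satisfying assignment: p1 ↦ false, p2 ↦ true, p3 ↦ false, p4 ↦ true, p5 ↦ false, p6 ↦ false.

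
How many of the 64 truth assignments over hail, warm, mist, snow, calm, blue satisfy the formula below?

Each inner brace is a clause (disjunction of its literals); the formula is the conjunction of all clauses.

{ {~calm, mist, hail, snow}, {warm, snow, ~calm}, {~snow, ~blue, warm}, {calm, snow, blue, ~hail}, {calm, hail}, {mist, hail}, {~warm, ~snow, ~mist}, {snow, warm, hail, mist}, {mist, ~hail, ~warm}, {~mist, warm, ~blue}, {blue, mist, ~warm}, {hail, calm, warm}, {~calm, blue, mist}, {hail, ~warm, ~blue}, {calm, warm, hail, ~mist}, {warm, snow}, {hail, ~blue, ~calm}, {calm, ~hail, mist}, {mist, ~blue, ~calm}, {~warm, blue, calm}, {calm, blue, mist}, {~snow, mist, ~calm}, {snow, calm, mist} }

There are 2^6 = 64 truth assignments over (hail, warm, mist, snow, calm, blue).
Split on warm. With warm = 1, the clauses containing warm are satisfied and ~warm drops from the rest; 4 of the 2^5 = 32 assignments to the other variables satisfy what remains.
With warm = 0, by the same count on the reduced clause set, 3 assignments work.
Total: 4 + 3 = 7.

7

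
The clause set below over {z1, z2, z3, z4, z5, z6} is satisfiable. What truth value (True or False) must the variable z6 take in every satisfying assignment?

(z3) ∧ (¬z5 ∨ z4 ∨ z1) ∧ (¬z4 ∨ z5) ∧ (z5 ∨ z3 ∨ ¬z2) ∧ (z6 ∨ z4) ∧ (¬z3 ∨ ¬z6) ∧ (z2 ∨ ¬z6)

Suppose z6 = True.
Unit clause (z3) forces z3 = True.
Now (¬z3) is unsatisfied and unit — conflict.
So every satisfying assignment has z6 = False.

False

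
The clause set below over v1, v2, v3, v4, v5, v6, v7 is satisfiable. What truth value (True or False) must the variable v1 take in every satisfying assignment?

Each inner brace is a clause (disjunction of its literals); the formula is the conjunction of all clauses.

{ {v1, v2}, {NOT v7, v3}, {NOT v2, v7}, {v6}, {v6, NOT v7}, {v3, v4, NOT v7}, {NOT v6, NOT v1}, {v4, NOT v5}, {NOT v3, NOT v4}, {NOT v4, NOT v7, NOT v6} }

Suppose v1 = true.
From the singleton clause (v6), v6 = true.
But (NOT v6) is also a unit clause — contradiction.
So every satisfying assignment has v1 = False.

False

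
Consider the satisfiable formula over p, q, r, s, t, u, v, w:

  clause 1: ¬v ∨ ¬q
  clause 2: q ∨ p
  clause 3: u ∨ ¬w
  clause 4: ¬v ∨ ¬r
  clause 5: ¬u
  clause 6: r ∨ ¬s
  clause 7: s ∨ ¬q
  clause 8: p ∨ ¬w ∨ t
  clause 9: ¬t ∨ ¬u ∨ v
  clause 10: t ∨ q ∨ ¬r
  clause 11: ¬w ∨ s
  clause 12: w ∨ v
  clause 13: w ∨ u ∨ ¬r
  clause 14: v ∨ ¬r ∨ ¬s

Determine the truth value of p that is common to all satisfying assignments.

True

Suppose p = False.
The clause (q) is unit, so q = True.
The clause (¬v) is unit, so v = False.
The clause (¬u) is unit, so u = False.
The clause (¬w) is unit, so w = False.
But (w) is also a unit clause — contradiction.
So every satisfying assignment has p = True.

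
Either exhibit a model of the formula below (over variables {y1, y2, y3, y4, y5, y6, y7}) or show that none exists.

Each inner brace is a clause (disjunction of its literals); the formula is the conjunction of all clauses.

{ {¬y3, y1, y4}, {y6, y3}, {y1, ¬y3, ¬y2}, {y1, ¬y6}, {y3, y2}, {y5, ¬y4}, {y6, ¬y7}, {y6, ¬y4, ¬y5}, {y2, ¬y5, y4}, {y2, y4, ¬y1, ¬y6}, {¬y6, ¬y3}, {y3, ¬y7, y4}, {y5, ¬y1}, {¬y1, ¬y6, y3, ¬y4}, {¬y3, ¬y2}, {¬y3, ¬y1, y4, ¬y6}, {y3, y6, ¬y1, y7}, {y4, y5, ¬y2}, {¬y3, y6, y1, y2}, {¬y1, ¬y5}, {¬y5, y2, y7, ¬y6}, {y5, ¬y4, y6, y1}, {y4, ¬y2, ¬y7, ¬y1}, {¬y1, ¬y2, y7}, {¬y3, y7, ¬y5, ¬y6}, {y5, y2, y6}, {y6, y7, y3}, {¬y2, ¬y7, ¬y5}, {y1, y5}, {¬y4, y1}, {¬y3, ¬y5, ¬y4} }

UNSATISFIABLE

Suppose y6 = True.
Unit clause (y1) forces y1 = True.
Unit clause (¬y3) forces y3 = False.
Unit clause (y2) forces y2 = True.
Unit clause (y5) forces y5 = True.
Now (¬y5) is unsatisfied and unit — conflict.
That branch fails; take y6 = False instead.
Unit clause (y3) forces y3 = True.
Unit clause (¬y7) forces y7 = False.
Unit clause (¬y2) forces y2 = False.
Unit clause (y1) forces y1 = True.
Unit clause (y5) forces y5 = True.
Now (¬y5) is unsatisfied and unit — conflict.
Neither y6 = True nor y6 = False works.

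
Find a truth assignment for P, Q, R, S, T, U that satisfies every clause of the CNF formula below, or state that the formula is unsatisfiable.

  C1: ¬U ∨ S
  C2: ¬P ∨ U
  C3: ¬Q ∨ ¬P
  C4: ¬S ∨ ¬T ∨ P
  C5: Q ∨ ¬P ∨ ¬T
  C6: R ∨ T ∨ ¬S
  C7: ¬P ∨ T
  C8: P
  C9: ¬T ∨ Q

UNSATISFIABLE

(P) alone gives P = True.
(U) alone gives U = True.
(S) alone gives S = True.
(¬Q) alone gives Q = False.
(¬T) alone gives T = False.
That conflicts with the unit clause (T).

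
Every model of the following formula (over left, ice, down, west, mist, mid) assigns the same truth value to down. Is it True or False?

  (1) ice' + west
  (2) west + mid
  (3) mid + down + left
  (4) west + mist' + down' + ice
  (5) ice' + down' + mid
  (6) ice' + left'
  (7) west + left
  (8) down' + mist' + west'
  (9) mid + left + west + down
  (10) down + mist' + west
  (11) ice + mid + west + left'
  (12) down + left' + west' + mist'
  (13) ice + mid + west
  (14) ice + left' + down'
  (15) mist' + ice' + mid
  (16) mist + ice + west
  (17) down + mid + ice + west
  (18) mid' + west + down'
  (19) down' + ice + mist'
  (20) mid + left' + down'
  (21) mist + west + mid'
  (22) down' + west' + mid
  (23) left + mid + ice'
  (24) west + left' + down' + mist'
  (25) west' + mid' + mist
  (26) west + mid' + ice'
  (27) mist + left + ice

Suppose down = 1.
Case ice = 0:
From the singleton clause (left'), left = 0.
From the singleton clause (west), west = 1.
From the singleton clause (mist'), mist = 0.
That conflicts with the unit clause (mist).
Backtrack on ice: now try ice = 1.
From the singleton clause (west), west = 1.
From the singleton clause (mid), mid = 1.
From the singleton clause (left'), left = 0.
From the singleton clause (mist'), mist = 0.
That conflicts with the unit clause (mist).
Either choice for ice ends in contradiction.
So every satisfying assignment has down = False.

False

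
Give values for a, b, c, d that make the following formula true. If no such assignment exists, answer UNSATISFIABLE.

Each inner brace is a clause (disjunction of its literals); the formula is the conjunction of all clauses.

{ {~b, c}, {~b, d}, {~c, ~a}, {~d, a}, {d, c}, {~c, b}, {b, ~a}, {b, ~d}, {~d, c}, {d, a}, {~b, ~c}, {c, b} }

UNSATISFIABLE

Case b = 0:
(~c) alone gives c = 0.
But (c) is also a unit clause — contradiction.
Undo b and try b = 1.
(c) alone gives c = 1.
But (~c) is also a unit clause — contradiction.
Neither b = 1 nor b = 0 works.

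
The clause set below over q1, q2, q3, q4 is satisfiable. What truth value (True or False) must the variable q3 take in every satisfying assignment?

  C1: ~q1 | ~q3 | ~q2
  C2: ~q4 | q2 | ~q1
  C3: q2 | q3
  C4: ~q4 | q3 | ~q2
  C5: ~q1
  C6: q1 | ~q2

True

Suppose q3 = 0.
(q2) alone gives q2 = 1.
(~q4) alone gives q4 = 0.
(~q1) alone gives q1 = 0.
But (q1) is also a unit clause — contradiction.
So every satisfying assignment has q3 = True.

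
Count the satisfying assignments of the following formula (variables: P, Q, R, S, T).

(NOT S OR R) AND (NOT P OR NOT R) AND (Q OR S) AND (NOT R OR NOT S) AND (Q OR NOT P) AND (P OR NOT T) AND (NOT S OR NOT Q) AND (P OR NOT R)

There are 2^5 = 32 truth assignments over (P, Q, R, S, T).
Split on Q. With Q = true, the clauses containing Q are satisfied and NOT Q drops from the rest; 3 of the 2^4 = 16 assignments to the other variables satisfy what remains.
With Q = false, by the same count on the reduced clause set, 0 assignments work.
(One model: P=F, Q=T, R=F, S=F, T=F.)
Total: 3 + 0 = 3.

3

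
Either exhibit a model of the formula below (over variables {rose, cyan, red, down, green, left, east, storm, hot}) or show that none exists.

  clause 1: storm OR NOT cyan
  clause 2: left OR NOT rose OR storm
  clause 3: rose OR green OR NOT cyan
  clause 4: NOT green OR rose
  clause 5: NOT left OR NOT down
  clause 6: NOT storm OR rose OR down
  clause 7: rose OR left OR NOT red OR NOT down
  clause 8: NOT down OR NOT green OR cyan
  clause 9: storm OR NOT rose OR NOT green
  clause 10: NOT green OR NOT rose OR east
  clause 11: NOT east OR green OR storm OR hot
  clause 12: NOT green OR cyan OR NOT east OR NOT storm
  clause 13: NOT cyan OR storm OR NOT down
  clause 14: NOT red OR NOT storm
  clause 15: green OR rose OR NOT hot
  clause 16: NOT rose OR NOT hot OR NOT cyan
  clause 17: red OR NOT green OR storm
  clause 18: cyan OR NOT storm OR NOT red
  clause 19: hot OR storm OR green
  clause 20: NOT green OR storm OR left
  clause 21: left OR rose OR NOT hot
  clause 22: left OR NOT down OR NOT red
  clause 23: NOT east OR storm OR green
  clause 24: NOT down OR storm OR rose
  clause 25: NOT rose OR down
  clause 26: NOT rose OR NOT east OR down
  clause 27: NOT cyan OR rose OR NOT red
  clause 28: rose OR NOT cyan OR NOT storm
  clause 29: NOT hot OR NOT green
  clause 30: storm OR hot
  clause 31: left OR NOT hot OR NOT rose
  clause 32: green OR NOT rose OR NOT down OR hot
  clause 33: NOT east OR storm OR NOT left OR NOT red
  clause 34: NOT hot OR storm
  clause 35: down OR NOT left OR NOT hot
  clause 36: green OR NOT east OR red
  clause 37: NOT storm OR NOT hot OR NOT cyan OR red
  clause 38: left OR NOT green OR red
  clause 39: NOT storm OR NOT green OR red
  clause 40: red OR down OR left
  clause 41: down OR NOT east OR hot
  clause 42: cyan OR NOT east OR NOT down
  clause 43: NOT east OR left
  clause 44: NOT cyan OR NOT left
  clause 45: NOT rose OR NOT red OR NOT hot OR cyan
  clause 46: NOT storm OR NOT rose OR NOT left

Try storm = true.
Unit clause (NOT red) forces red = false.
Unit clause (NOT green) forces green = false.
Unit clause (NOT east) forces east = false.
Try rose = false.
Unit clause (NOT cyan) forces cyan = false.
Unit clause (down) forces down = true.
Unit clause (NOT left) forces left = false.
Unit clause (NOT hot) forces hot = false.
This assignment satisfies each clause.

rose ↦ false; cyan ↦ false; red ↦ false; down ↦ true; green ↦ false; left ↦ false; east ↦ false; storm ↦ true; hot ↦ false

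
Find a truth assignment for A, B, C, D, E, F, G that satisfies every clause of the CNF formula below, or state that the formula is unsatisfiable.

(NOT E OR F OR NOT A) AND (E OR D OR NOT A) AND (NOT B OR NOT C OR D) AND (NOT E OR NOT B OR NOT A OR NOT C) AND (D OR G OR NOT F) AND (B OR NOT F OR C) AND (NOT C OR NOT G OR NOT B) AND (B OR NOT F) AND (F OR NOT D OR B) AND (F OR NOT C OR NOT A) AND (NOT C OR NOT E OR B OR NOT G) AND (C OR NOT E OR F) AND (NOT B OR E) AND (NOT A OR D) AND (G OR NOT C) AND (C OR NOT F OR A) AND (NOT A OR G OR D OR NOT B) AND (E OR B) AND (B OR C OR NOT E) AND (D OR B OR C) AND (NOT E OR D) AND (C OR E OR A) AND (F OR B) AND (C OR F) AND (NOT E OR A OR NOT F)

Case B = true:
Unit clause (E) forces E = true.
Unit clause (D) forces D = true.
Case F = true:
Unit clause (A) forces A = true.
Unit clause (NOT C) forces C = false.
All clauses hold; G can take either value.

A=true; B=true; C=false; D=true; E=true; F=true; G=true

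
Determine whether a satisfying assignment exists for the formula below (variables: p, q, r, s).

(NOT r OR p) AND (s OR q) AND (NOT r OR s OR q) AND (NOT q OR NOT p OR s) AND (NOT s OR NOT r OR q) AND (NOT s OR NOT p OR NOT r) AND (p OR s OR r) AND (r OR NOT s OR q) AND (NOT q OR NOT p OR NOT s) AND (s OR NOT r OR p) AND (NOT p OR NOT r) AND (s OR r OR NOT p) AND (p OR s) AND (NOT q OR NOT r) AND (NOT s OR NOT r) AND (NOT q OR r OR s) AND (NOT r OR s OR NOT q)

Yes, satisfiable

Suppose r = false.
Suppose s = true.
The clause (q) is unit, so q = true.
The clause (NOT p) is unit, so p = false.
This assignment satisfies each clause.
A satisfying assignment: p ↦ false,  q ↦ true,  r ↦ false,  s ↦ true.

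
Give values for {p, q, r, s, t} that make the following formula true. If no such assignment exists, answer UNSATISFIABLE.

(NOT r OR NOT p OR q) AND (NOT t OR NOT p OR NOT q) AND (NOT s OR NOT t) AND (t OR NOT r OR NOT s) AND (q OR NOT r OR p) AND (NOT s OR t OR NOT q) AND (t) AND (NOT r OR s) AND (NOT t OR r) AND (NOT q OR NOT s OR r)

The clause (t) is unit, so t = true.
The clause (NOT s) is unit, so s = false.
The clause (NOT r) is unit, so r = false.
That conflicts with the unit clause (r).

UNSATISFIABLE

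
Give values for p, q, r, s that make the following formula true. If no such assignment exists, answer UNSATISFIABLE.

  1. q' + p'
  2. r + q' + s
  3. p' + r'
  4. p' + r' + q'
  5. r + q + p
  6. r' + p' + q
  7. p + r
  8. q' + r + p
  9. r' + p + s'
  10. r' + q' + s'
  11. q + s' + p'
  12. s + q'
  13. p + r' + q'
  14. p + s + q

Branch on q: set q = 0.
Branch on p: set p = 1.
From the singleton clause (r'), r = 0.
From the singleton clause (s'), s = 0.
All clauses are satisfied.

p ↦ 1, q ↦ 0, r ↦ 0, s ↦ 0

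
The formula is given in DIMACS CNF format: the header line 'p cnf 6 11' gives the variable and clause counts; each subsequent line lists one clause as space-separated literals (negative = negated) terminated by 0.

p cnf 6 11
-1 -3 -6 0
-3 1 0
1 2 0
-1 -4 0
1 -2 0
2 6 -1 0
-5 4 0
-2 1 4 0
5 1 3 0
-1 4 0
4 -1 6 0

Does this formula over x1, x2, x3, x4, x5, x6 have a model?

No, unsatisfiable

Suppose x3 = False.
Suppose x1 = True.
The clause (¬x4) is unit, so x4 = False.
That conflicts with the unit clause (x4).
Undo x1 and try x1 = False.
The clause (x2) is unit, so x2 = True.
That conflicts with the unit clause (¬x2).
Neither x1 = True nor x1 = False works.
Undo x3 and try x3 = True.
The clause (x1) is unit, so x1 = True.
The clause (¬x6) is unit, so x6 = False.
The clause (¬x4) is unit, so x4 = False.
That conflicts with the unit clause (x4).
Neither x3 = True nor x3 = False works.
No assignment satisfies every clause.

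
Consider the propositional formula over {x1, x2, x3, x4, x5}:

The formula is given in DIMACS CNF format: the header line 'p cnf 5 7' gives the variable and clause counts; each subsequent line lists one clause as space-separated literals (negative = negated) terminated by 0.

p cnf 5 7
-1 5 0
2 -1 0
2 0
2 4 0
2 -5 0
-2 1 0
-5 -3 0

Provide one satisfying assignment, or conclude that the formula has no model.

(x2) alone gives x2 = True.
(x1) alone gives x1 = True.
(x5) alone gives x5 = True.
(¬x3) alone gives x3 = False.
Every clause is now satisfied; x4 is unconstrained.

x1=True, x2=True, x3=False, x4=True, x5=True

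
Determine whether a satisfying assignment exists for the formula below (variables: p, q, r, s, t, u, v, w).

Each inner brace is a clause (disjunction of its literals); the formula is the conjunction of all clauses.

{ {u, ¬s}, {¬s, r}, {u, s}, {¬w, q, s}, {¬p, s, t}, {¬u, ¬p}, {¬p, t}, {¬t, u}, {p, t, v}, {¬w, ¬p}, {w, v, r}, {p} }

Unsatisfiable

From the singleton clause (p), p = True.
From the singleton clause (¬u), u = False.
From the singleton clause (¬s), s = False.
That conflicts with the unit clause (s).
No assignment satisfies every clause.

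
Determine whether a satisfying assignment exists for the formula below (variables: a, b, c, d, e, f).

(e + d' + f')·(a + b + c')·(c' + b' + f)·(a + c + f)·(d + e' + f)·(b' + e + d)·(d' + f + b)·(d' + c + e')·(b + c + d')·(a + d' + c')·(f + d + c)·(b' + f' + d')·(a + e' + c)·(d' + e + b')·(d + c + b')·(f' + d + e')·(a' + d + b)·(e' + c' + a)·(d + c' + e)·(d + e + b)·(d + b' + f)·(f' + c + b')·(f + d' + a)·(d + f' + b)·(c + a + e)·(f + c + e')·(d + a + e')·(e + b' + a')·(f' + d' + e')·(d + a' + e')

Case e = 1:
Case d = 1:
Unit clause (c) forces c = 1.
Unit clause (a) forces a = 1.
Unit clause (f') forces f = 0.
Unit clause (b') forces b = 0.
That conflicts with the unit clause (b).
That branch fails; take d = 0 instead.
Unit clause (f) forces f = 1.
That conflicts with the unit clause (f').
Neither d = 1 nor d = 0 works.
That branch fails; take e = 0 instead.
Case d = 0:
Unit clause (b') forces b = 0.
That conflicts with the unit clause (b).
That branch fails; take d = 1 instead.
Unit clause (f') forces f = 0.
Unit clause (b) forces b = 1.
That conflicts with the unit clause (b').
Neither d = 1 nor d = 0 works.
Neither e = 1 nor e = 0 works.
No assignment satisfies every clause.

Unsatisfiable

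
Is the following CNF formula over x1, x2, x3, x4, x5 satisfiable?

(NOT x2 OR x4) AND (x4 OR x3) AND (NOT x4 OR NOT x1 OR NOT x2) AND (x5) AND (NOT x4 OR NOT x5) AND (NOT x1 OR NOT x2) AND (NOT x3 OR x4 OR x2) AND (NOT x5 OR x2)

No, unsatisfiable

The clause (x5) is unit, so x5 = true.
The clause (NOT x4) is unit, so x4 = false.
The clause (NOT x2) is unit, so x2 = false.
But (x2) is also a unit clause — contradiction.
No assignment satisfies every clause.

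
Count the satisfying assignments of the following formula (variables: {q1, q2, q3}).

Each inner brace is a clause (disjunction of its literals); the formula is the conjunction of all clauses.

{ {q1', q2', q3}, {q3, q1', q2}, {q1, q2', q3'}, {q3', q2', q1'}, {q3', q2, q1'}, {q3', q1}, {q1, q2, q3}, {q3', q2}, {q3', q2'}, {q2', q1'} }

There are 2^3 = 8 truth assignments over (q1, q2, q3).
Check each against the 10 clauses (columns in the order q1, q2, q3):
  F F F  ✗ fails (q1 + q2 + q3)
  F F T  ✗ fails (q3' + q1)
  F T F  ✓ satisfies all
  F T T  ✗ fails (q1 + q2' + q3')
  T F F  ✗ fails (q3 + q1' + q2)
  T F T  ✗ fails (q3' + q2 + q1')
  T T F  ✗ fails (q1' + q2' + q3)
  T T T  ✗ fails (q3' + q2' + q1')
1 of the 8 rows is a model.

1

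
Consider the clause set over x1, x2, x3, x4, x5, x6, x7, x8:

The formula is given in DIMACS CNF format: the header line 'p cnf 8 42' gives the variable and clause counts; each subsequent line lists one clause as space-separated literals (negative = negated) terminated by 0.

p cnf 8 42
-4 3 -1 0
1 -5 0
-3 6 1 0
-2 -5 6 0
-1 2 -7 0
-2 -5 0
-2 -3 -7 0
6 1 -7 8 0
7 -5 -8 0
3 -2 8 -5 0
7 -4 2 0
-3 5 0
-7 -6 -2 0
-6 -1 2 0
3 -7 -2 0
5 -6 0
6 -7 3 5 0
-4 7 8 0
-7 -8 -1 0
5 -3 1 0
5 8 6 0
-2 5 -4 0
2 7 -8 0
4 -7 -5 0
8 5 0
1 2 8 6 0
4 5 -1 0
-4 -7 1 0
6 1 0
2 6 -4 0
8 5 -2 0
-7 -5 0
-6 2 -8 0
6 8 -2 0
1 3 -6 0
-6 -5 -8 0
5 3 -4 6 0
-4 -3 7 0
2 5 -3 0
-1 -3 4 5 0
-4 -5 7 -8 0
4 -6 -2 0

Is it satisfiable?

Try x1 = True.
Try x4 = False.
Unit clause (x5) forces x5 = True.
Unit clause (¬x2) forces x2 = False.
Unit clause (¬x7) forces x7 = False.
Unit clause (¬x8) forces x8 = False.
Unit clause (¬x6) forces x6 = False.
All clauses hold; x3 can take either value.
A satisfying assignment: x1: True, x2: False, x3: True, x4: False, x5: True, x6: False, x7: False, x8: False.

Satisfiable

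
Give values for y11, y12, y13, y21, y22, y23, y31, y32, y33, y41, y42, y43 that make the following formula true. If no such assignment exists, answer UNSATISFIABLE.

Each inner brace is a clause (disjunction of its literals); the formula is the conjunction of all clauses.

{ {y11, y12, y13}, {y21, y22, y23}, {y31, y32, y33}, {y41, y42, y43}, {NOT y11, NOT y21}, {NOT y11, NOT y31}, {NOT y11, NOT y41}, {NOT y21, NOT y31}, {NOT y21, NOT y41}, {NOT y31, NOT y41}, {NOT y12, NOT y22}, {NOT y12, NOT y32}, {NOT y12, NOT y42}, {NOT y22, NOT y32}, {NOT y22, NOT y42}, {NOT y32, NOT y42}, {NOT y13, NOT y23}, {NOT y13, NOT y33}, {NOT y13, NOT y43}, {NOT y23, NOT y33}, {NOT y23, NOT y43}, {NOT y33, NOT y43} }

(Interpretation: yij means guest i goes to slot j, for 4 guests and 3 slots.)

Case y11 = false:
Case y12 = true:
Unit clause (NOT y22) forces y22 = false.
Unit clause (NOT y32) forces y32 = false.
Unit clause (NOT y42) forces y42 = false.
Case y21 = true:
Unit clause (NOT y31) forces y31 = false.
Unit clause (y33) forces y33 = true.
Unit clause (NOT y41) forces y41 = false.
Unit clause (y43) forces y43 = true.
But (NOT y43) is also a unit clause — contradiction.
Backtrack on y21: now try y21 = false.
Unit clause (y23) forces y23 = true.
Unit clause (NOT y13) forces y13 = false.
Unit clause (NOT y33) forces y33 = false.
Unit clause (y31) forces y31 = true.
Unit clause (NOT y41) forces y41 = false.
Unit clause (y43) forces y43 = true.
But (NOT y43) is also a unit clause — contradiction.
Both values of y21 lead to a conflict.
Backtrack on y12: now try y12 = false.
Unit clause (y13) forces y13 = true.
Unit clause (NOT y23) forces y23 = false.
Unit clause (NOT y33) forces y33 = false.
Unit clause (NOT y43) forces y43 = false.
Case y21 = true:
Unit clause (NOT y31) forces y31 = false.
Unit clause (y32) forces y32 = true.
Unit clause (NOT y41) forces y41 = false.
Unit clause (y42) forces y42 = true.
But (NOT y42) is also a unit clause — contradiction.
Backtrack on y21: now try y21 = false.
Unit clause (y22) forces y22 = true.
Unit clause (NOT y32) forces y32 = false.
Unit clause (y31) forces y31 = true.
Unit clause (NOT y41) forces y41 = false.
Unit clause (y42) forces y42 = true.
But (NOT y42) is also a unit clause — contradiction.
Both values of y21 lead to a conflict.
Both values of y12 lead to a conflict.
Backtrack on y11: now try y11 = true.
Unit clause (NOT y21) forces y21 = false.
Unit clause (NOT y31) forces y31 = false.
Unit clause (NOT y41) forces y41 = false.
Case y22 = true:
Unit clause (NOT y12) forces y12 = false.
Unit clause (NOT y32) forces y32 = false.
Unit clause (y33) forces y33 = true.
Unit clause (NOT y42) forces y42 = false.
Unit clause (y43) forces y43 = true.
But (NOT y43) is also a unit clause — contradiction.
Backtrack on y22: now try y22 = false.
Unit clause (y23) forces y23 = true.
Unit clause (NOT y13) forces y13 = false.
Unit clause (NOT y33) forces y33 = false.
Unit clause (y32) forces y32 = true.
Unit clause (NOT y12) forces y12 = false.
Unit clause (NOT y42) forces y42 = false.
Unit clause (y43) forces y43 = true.
But (NOT y43) is also a unit clause — contradiction.
Both values of y22 lead to a conflict.
Both values of y11 lead to a conflict.

UNSATISFIABLE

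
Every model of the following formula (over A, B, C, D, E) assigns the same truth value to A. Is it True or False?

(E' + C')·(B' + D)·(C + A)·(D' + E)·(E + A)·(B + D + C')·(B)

Suppose A = 0.
From the singleton clause (C), C = 1.
From the singleton clause (E'), E = 0.
But (E) is also a unit clause — contradiction.
So every satisfying assignment has A = True.

True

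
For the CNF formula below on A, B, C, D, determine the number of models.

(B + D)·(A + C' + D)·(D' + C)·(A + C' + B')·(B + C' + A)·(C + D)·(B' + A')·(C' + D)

1

There are 2^4 = 16 truth assignments over (A, B, C, D).
Check each against the 8 clauses (columns in the order A, B, C, D):
  F F F F  ✗ fails (B + D)
  F F F T  ✗ fails (D' + C)
  F F T F  ✗ fails (B + D)
  F F T T  ✗ fails (B + C' + A)
  F T F F  ✗ fails (C + D)
  F T F T  ✗ fails (D' + C)
  F T T F  ✗ fails (A + C' + D)
  F T T T  ✗ fails (A + C' + B')
  T F F F  ✗ fails (B + D)
  T F F T  ✗ fails (D' + C)
  T F T F  ✗ fails (B + D)
  T F T T  ✓ satisfies all
  T T F F  ✗ fails (C + D)
  T T F T  ✗ fails (D' + C)
  T T T F  ✗ fails (B' + A')
  T T T T  ✗ fails (B' + A')
1 of the 16 rows is a model.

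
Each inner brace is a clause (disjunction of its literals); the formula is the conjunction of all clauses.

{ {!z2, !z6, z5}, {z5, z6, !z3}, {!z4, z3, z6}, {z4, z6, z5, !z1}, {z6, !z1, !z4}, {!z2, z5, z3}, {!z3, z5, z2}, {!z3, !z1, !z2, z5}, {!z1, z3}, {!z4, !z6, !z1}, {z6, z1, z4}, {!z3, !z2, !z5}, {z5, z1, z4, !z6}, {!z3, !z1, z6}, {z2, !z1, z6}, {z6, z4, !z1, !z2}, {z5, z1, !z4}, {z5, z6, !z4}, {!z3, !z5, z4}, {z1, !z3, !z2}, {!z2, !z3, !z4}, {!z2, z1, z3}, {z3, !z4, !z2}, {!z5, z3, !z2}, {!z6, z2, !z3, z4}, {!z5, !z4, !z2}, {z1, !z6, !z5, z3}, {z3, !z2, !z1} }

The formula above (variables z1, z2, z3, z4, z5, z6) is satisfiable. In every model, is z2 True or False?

Suppose z2 = true.
Case z6 = false:
Case z5 = true:
The clause (!z3) is unit, so z3 = false.
But (z3) is also a unit clause — contradiction.
Backtrack on z5: now try z5 = false.
The clause (!z3) is unit, so z3 = false.
But (z3) is also a unit clause — contradiction.
Either choice for z5 ends in contradiction.
Backtrack on z6: now try z6 = true.
The clause (z5) is unit, so z5 = true.
The clause (!z3) is unit, so z3 = false.
But (z3) is also a unit clause — contradiction.
Either choice for z6 ends in contradiction.
So every satisfying assignment has z2 = False.

False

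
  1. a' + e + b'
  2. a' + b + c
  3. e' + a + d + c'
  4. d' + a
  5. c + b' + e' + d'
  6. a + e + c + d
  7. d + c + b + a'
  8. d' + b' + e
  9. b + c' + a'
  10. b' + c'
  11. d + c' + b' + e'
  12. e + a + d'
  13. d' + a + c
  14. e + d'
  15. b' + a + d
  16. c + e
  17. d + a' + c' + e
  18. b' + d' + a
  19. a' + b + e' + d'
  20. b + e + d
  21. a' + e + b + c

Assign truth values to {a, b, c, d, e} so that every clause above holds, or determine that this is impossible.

a: 1, b: 1, c: 0, d: 0, e: 1

Try d = 0.
Try b = 1.
The clause (c') is unit, so c = 0.
The clause (a) is unit, so a = 1.
The clause (e) is unit, so e = 1.
Every clause now holds.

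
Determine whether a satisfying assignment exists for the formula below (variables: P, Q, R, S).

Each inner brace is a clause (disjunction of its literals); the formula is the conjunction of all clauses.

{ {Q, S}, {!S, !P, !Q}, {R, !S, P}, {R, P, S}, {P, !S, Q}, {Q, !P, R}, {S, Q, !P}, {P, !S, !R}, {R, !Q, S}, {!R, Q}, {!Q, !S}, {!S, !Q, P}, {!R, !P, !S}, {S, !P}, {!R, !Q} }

No, unsatisfiable

Case Q = true:
Unit clause (!S) forces S = false.
Unit clause (R) forces R = true.
That conflicts with the unit clause (!R).
So Q must be the other value — set Q = false.
Unit clause (S) forces S = true.
Unit clause (P) forces P = true.
Unit clause (R) forces R = true.
That conflicts with the unit clause (!R).
Neither Q = true nor Q = false works.
No assignment satisfies every clause.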